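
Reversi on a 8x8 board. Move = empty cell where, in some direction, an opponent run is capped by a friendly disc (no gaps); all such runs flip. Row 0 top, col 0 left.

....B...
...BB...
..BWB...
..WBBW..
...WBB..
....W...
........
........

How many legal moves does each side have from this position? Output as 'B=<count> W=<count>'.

-- B to move --
(1,2): flips 1 -> legal
(2,1): no bracket -> illegal
(2,5): flips 1 -> legal
(2,6): flips 1 -> legal
(3,1): flips 1 -> legal
(3,6): flips 1 -> legal
(4,1): flips 2 -> legal
(4,2): flips 2 -> legal
(4,6): flips 1 -> legal
(5,2): flips 1 -> legal
(5,3): flips 1 -> legal
(5,5): no bracket -> illegal
(6,3): flips 1 -> legal
(6,4): flips 1 -> legal
(6,5): no bracket -> illegal
B mobility = 12
-- W to move --
(0,2): flips 2 -> legal
(0,3): flips 1 -> legal
(0,5): flips 1 -> legal
(1,1): no bracket -> illegal
(1,2): flips 1 -> legal
(1,5): no bracket -> illegal
(2,1): flips 1 -> legal
(2,5): flips 2 -> legal
(3,1): no bracket -> illegal
(3,6): flips 1 -> legal
(4,2): no bracket -> illegal
(4,6): flips 2 -> legal
(5,3): flips 1 -> legal
(5,5): flips 1 -> legal
(5,6): flips 2 -> legal
W mobility = 11

Answer: B=12 W=11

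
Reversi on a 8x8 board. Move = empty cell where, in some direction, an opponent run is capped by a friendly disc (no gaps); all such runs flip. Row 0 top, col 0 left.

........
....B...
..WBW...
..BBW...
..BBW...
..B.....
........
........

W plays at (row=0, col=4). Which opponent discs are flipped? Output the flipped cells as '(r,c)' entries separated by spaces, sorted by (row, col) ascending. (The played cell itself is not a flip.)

Answer: (1,4)

Derivation:
Dir NW: edge -> no flip
Dir N: edge -> no flip
Dir NE: edge -> no flip
Dir W: first cell '.' (not opp) -> no flip
Dir E: first cell '.' (not opp) -> no flip
Dir SW: first cell '.' (not opp) -> no flip
Dir S: opp run (1,4) capped by W -> flip
Dir SE: first cell '.' (not opp) -> no flip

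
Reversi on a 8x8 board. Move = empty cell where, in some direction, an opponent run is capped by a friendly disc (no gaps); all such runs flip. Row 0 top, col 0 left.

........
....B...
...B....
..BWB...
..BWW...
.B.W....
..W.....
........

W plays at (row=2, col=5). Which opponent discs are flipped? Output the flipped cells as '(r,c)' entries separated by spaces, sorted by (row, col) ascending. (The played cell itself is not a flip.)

Dir NW: opp run (1,4), next='.' -> no flip
Dir N: first cell '.' (not opp) -> no flip
Dir NE: first cell '.' (not opp) -> no flip
Dir W: first cell '.' (not opp) -> no flip
Dir E: first cell '.' (not opp) -> no flip
Dir SW: opp run (3,4) capped by W -> flip
Dir S: first cell '.' (not opp) -> no flip
Dir SE: first cell '.' (not opp) -> no flip

Answer: (3,4)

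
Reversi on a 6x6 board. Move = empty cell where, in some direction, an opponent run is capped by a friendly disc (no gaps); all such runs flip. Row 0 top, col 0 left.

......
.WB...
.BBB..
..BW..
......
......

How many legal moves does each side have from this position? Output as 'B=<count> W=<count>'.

-- B to move --
(0,0): flips 1 -> legal
(0,1): flips 1 -> legal
(0,2): no bracket -> illegal
(1,0): flips 1 -> legal
(2,0): no bracket -> illegal
(2,4): no bracket -> illegal
(3,4): flips 1 -> legal
(4,2): no bracket -> illegal
(4,3): flips 1 -> legal
(4,4): flips 1 -> legal
B mobility = 6
-- W to move --
(0,1): no bracket -> illegal
(0,2): no bracket -> illegal
(0,3): no bracket -> illegal
(1,0): no bracket -> illegal
(1,3): flips 2 -> legal
(1,4): no bracket -> illegal
(2,0): no bracket -> illegal
(2,4): no bracket -> illegal
(3,0): no bracket -> illegal
(3,1): flips 2 -> legal
(3,4): no bracket -> illegal
(4,1): no bracket -> illegal
(4,2): no bracket -> illegal
(4,3): no bracket -> illegal
W mobility = 2

Answer: B=6 W=2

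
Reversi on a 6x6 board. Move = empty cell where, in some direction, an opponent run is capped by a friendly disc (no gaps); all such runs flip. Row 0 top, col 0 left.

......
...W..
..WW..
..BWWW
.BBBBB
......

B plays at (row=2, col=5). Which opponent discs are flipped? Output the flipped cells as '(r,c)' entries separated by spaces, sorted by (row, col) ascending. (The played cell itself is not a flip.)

Dir NW: first cell '.' (not opp) -> no flip
Dir N: first cell '.' (not opp) -> no flip
Dir NE: edge -> no flip
Dir W: first cell '.' (not opp) -> no flip
Dir E: edge -> no flip
Dir SW: opp run (3,4) capped by B -> flip
Dir S: opp run (3,5) capped by B -> flip
Dir SE: edge -> no flip

Answer: (3,4) (3,5)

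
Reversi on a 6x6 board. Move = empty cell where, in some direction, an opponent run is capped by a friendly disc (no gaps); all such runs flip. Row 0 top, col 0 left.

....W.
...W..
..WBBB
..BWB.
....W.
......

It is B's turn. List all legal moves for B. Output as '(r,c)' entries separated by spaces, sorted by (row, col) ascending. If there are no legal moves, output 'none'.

Answer: (0,2) (0,3) (1,2) (2,1) (4,2) (4,3) (5,4)

Derivation:
(0,2): flips 1 -> legal
(0,3): flips 1 -> legal
(0,5): no bracket -> illegal
(1,1): no bracket -> illegal
(1,2): flips 1 -> legal
(1,4): no bracket -> illegal
(1,5): no bracket -> illegal
(2,1): flips 1 -> legal
(3,1): no bracket -> illegal
(3,5): no bracket -> illegal
(4,2): flips 1 -> legal
(4,3): flips 1 -> legal
(4,5): no bracket -> illegal
(5,3): no bracket -> illegal
(5,4): flips 1 -> legal
(5,5): no bracket -> illegal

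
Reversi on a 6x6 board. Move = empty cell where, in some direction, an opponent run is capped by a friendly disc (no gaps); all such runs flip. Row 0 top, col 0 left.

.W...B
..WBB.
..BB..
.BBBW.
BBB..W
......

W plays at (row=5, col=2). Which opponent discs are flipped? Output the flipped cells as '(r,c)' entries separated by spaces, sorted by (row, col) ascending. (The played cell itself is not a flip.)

Dir NW: opp run (4,1), next='.' -> no flip
Dir N: opp run (4,2) (3,2) (2,2) capped by W -> flip
Dir NE: first cell '.' (not opp) -> no flip
Dir W: first cell '.' (not opp) -> no flip
Dir E: first cell '.' (not opp) -> no flip
Dir SW: edge -> no flip
Dir S: edge -> no flip
Dir SE: edge -> no flip

Answer: (2,2) (3,2) (4,2)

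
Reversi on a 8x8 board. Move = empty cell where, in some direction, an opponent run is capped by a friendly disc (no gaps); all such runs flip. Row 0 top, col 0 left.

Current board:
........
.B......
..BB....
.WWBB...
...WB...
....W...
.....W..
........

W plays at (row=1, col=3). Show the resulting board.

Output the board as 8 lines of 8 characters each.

Answer: ........
.B.W....
..WW....
.WWWB...
...WB...
....W...
.....W..
........

Derivation:
Place W at (1,3); scan 8 dirs for brackets.
Dir NW: first cell '.' (not opp) -> no flip
Dir N: first cell '.' (not opp) -> no flip
Dir NE: first cell '.' (not opp) -> no flip
Dir W: first cell '.' (not opp) -> no flip
Dir E: first cell '.' (not opp) -> no flip
Dir SW: opp run (2,2) capped by W -> flip
Dir S: opp run (2,3) (3,3) capped by W -> flip
Dir SE: first cell '.' (not opp) -> no flip
All flips: (2,2) (2,3) (3,3)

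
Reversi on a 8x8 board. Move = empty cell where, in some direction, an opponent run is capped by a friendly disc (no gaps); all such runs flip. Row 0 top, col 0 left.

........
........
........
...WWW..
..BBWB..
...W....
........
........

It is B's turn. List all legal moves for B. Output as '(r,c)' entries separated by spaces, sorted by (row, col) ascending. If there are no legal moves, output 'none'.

(2,2): no bracket -> illegal
(2,3): flips 2 -> legal
(2,4): flips 1 -> legal
(2,5): flips 2 -> legal
(2,6): no bracket -> illegal
(3,2): no bracket -> illegal
(3,6): no bracket -> illegal
(4,6): no bracket -> illegal
(5,2): no bracket -> illegal
(5,4): no bracket -> illegal
(5,5): no bracket -> illegal
(6,2): no bracket -> illegal
(6,3): flips 1 -> legal
(6,4): flips 1 -> legal

Answer: (2,3) (2,4) (2,5) (6,3) (6,4)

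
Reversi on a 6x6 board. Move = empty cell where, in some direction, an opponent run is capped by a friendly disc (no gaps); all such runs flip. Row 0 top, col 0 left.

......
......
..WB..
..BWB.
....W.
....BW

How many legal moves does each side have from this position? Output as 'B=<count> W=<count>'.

Answer: B=3 W=6

Derivation:
-- B to move --
(1,1): no bracket -> illegal
(1,2): flips 1 -> legal
(1,3): no bracket -> illegal
(2,1): flips 1 -> legal
(2,4): no bracket -> illegal
(3,1): no bracket -> illegal
(3,5): no bracket -> illegal
(4,2): no bracket -> illegal
(4,3): flips 1 -> legal
(4,5): no bracket -> illegal
(5,3): no bracket -> illegal
B mobility = 3
-- W to move --
(1,2): no bracket -> illegal
(1,3): flips 1 -> legal
(1,4): no bracket -> illegal
(2,1): no bracket -> illegal
(2,4): flips 2 -> legal
(2,5): no bracket -> illegal
(3,1): flips 1 -> legal
(3,5): flips 1 -> legal
(4,1): no bracket -> illegal
(4,2): flips 1 -> legal
(4,3): no bracket -> illegal
(4,5): no bracket -> illegal
(5,3): flips 1 -> legal
W mobility = 6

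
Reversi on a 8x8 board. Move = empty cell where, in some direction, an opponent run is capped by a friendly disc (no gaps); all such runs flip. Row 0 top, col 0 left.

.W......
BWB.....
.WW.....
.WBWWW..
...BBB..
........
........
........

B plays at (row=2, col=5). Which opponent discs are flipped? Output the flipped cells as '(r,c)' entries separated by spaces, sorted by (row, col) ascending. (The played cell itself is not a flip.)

Answer: (3,4) (3,5)

Derivation:
Dir NW: first cell '.' (not opp) -> no flip
Dir N: first cell '.' (not opp) -> no flip
Dir NE: first cell '.' (not opp) -> no flip
Dir W: first cell '.' (not opp) -> no flip
Dir E: first cell '.' (not opp) -> no flip
Dir SW: opp run (3,4) capped by B -> flip
Dir S: opp run (3,5) capped by B -> flip
Dir SE: first cell '.' (not opp) -> no flip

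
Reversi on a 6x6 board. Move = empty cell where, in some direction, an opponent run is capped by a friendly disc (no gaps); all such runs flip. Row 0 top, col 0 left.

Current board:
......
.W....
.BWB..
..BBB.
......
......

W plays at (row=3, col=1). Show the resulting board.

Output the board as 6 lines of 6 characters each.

Answer: ......
.W....
.WWB..
.WBBB.
......
......

Derivation:
Place W at (3,1); scan 8 dirs for brackets.
Dir NW: first cell '.' (not opp) -> no flip
Dir N: opp run (2,1) capped by W -> flip
Dir NE: first cell 'W' (not opp) -> no flip
Dir W: first cell '.' (not opp) -> no flip
Dir E: opp run (3,2) (3,3) (3,4), next='.' -> no flip
Dir SW: first cell '.' (not opp) -> no flip
Dir S: first cell '.' (not opp) -> no flip
Dir SE: first cell '.' (not opp) -> no flip
All flips: (2,1)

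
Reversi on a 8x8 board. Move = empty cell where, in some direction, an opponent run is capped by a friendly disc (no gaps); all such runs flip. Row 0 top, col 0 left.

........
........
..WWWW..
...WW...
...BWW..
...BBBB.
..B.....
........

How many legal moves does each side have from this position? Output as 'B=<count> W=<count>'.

Answer: B=8 W=8

Derivation:
-- B to move --
(1,1): flips 3 -> legal
(1,2): flips 3 -> legal
(1,3): flips 2 -> legal
(1,4): flips 3 -> legal
(1,5): no bracket -> illegal
(1,6): flips 2 -> legal
(2,1): no bracket -> illegal
(2,6): no bracket -> illegal
(3,1): no bracket -> illegal
(3,2): no bracket -> illegal
(3,5): flips 2 -> legal
(3,6): flips 1 -> legal
(4,2): no bracket -> illegal
(4,6): flips 2 -> legal
B mobility = 8
-- W to move --
(3,2): no bracket -> illegal
(4,2): flips 1 -> legal
(4,6): no bracket -> illegal
(4,7): no bracket -> illegal
(5,1): no bracket -> illegal
(5,2): flips 1 -> legal
(5,7): no bracket -> illegal
(6,1): no bracket -> illegal
(6,3): flips 3 -> legal
(6,4): flips 1 -> legal
(6,5): flips 1 -> legal
(6,6): flips 1 -> legal
(6,7): flips 1 -> legal
(7,1): flips 2 -> legal
(7,2): no bracket -> illegal
(7,3): no bracket -> illegal
W mobility = 8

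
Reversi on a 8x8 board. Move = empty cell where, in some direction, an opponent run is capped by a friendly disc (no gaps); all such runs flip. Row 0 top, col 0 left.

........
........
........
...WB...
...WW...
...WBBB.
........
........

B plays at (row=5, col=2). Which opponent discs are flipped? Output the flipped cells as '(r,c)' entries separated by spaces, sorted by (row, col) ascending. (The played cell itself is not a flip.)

Dir NW: first cell '.' (not opp) -> no flip
Dir N: first cell '.' (not opp) -> no flip
Dir NE: opp run (4,3) capped by B -> flip
Dir W: first cell '.' (not opp) -> no flip
Dir E: opp run (5,3) capped by B -> flip
Dir SW: first cell '.' (not opp) -> no flip
Dir S: first cell '.' (not opp) -> no flip
Dir SE: first cell '.' (not opp) -> no flip

Answer: (4,3) (5,3)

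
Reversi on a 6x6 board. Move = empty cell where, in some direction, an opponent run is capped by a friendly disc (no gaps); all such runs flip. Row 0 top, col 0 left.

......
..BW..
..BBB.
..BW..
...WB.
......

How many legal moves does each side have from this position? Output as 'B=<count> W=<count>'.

Answer: B=8 W=7

Derivation:
-- B to move --
(0,2): flips 1 -> legal
(0,3): flips 1 -> legal
(0,4): flips 1 -> legal
(1,4): flips 1 -> legal
(3,4): flips 1 -> legal
(4,2): flips 2 -> legal
(5,2): no bracket -> illegal
(5,3): flips 2 -> legal
(5,4): flips 1 -> legal
B mobility = 8
-- W to move --
(0,1): no bracket -> illegal
(0,2): no bracket -> illegal
(0,3): no bracket -> illegal
(1,1): flips 2 -> legal
(1,4): no bracket -> illegal
(1,5): flips 1 -> legal
(2,1): flips 1 -> legal
(2,5): no bracket -> illegal
(3,1): flips 2 -> legal
(3,4): no bracket -> illegal
(3,5): flips 1 -> legal
(4,1): no bracket -> illegal
(4,2): no bracket -> illegal
(4,5): flips 1 -> legal
(5,3): no bracket -> illegal
(5,4): no bracket -> illegal
(5,5): flips 1 -> legal
W mobility = 7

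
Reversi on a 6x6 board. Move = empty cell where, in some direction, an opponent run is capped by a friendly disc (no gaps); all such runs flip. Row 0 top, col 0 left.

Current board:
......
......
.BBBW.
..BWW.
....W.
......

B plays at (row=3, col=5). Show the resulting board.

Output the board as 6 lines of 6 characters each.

Place B at (3,5); scan 8 dirs for brackets.
Dir NW: opp run (2,4), next='.' -> no flip
Dir N: first cell '.' (not opp) -> no flip
Dir NE: edge -> no flip
Dir W: opp run (3,4) (3,3) capped by B -> flip
Dir E: edge -> no flip
Dir SW: opp run (4,4), next='.' -> no flip
Dir S: first cell '.' (not opp) -> no flip
Dir SE: edge -> no flip
All flips: (3,3) (3,4)

Answer: ......
......
.BBBW.
..BBBB
....W.
......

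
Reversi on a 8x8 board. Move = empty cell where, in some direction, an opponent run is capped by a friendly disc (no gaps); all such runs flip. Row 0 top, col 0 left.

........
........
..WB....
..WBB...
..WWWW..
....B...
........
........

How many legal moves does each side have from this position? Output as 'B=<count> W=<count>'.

-- B to move --
(1,1): flips 1 -> legal
(1,2): no bracket -> illegal
(1,3): no bracket -> illegal
(2,1): flips 3 -> legal
(3,1): flips 1 -> legal
(3,5): no bracket -> illegal
(3,6): flips 1 -> legal
(4,1): flips 1 -> legal
(4,6): no bracket -> illegal
(5,1): flips 1 -> legal
(5,2): flips 1 -> legal
(5,3): flips 1 -> legal
(5,5): flips 1 -> legal
(5,6): flips 1 -> legal
B mobility = 10
-- W to move --
(1,2): flips 2 -> legal
(1,3): flips 2 -> legal
(1,4): flips 1 -> legal
(2,4): flips 3 -> legal
(2,5): flips 1 -> legal
(3,5): flips 2 -> legal
(5,3): no bracket -> illegal
(5,5): no bracket -> illegal
(6,3): flips 1 -> legal
(6,4): flips 1 -> legal
(6,5): flips 1 -> legal
W mobility = 9

Answer: B=10 W=9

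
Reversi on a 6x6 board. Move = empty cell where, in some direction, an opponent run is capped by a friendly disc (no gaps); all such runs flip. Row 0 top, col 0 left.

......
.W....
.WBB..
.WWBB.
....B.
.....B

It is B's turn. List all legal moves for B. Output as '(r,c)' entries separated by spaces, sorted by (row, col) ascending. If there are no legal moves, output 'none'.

(0,0): flips 1 -> legal
(0,1): no bracket -> illegal
(0,2): no bracket -> illegal
(1,0): no bracket -> illegal
(1,2): no bracket -> illegal
(2,0): flips 1 -> legal
(3,0): flips 2 -> legal
(4,0): flips 1 -> legal
(4,1): flips 1 -> legal
(4,2): flips 1 -> legal
(4,3): no bracket -> illegal

Answer: (0,0) (2,0) (3,0) (4,0) (4,1) (4,2)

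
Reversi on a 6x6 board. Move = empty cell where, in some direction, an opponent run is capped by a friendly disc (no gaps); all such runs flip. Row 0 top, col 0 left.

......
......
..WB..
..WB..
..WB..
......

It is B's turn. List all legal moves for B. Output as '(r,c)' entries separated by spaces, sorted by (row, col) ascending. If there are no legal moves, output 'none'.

Answer: (1,1) (2,1) (3,1) (4,1) (5,1)

Derivation:
(1,1): flips 1 -> legal
(1,2): no bracket -> illegal
(1,3): no bracket -> illegal
(2,1): flips 2 -> legal
(3,1): flips 1 -> legal
(4,1): flips 2 -> legal
(5,1): flips 1 -> legal
(5,2): no bracket -> illegal
(5,3): no bracket -> illegal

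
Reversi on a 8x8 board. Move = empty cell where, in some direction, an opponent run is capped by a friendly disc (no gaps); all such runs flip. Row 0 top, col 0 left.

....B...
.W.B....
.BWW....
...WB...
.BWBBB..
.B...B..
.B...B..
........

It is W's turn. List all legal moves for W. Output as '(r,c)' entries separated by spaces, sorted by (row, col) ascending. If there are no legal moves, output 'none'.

(0,2): no bracket -> illegal
(0,3): flips 1 -> legal
(0,5): no bracket -> illegal
(1,0): no bracket -> illegal
(1,2): no bracket -> illegal
(1,4): no bracket -> illegal
(1,5): no bracket -> illegal
(2,0): flips 1 -> legal
(2,4): no bracket -> illegal
(2,5): no bracket -> illegal
(3,0): no bracket -> illegal
(3,1): flips 1 -> legal
(3,2): no bracket -> illegal
(3,5): flips 1 -> legal
(3,6): no bracket -> illegal
(4,0): flips 1 -> legal
(4,6): flips 3 -> legal
(5,0): no bracket -> illegal
(5,2): no bracket -> illegal
(5,3): flips 1 -> legal
(5,4): no bracket -> illegal
(5,6): flips 2 -> legal
(6,0): flips 1 -> legal
(6,2): no bracket -> illegal
(6,4): no bracket -> illegal
(6,6): flips 2 -> legal
(7,0): no bracket -> illegal
(7,1): no bracket -> illegal
(7,2): no bracket -> illegal
(7,4): no bracket -> illegal
(7,5): no bracket -> illegal
(7,6): no bracket -> illegal

Answer: (0,3) (2,0) (3,1) (3,5) (4,0) (4,6) (5,3) (5,6) (6,0) (6,6)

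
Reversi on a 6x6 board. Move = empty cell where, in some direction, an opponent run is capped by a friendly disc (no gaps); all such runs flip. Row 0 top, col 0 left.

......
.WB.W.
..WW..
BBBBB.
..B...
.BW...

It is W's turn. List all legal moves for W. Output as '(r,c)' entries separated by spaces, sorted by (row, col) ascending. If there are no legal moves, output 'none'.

(0,1): flips 1 -> legal
(0,2): flips 1 -> legal
(0,3): no bracket -> illegal
(1,3): flips 1 -> legal
(2,0): no bracket -> illegal
(2,1): no bracket -> illegal
(2,4): no bracket -> illegal
(2,5): no bracket -> illegal
(3,5): no bracket -> illegal
(4,0): flips 1 -> legal
(4,1): flips 1 -> legal
(4,3): flips 1 -> legal
(4,4): flips 1 -> legal
(4,5): flips 1 -> legal
(5,0): flips 1 -> legal
(5,3): no bracket -> illegal

Answer: (0,1) (0,2) (1,3) (4,0) (4,1) (4,3) (4,4) (4,5) (5,0)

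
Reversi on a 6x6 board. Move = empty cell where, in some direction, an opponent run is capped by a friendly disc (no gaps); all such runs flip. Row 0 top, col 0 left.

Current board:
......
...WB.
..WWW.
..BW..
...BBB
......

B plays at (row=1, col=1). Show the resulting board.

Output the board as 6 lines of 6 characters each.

Answer: ......
.B.WB.
..BWW.
..BB..
...BBB
......

Derivation:
Place B at (1,1); scan 8 dirs for brackets.
Dir NW: first cell '.' (not opp) -> no flip
Dir N: first cell '.' (not opp) -> no flip
Dir NE: first cell '.' (not opp) -> no flip
Dir W: first cell '.' (not opp) -> no flip
Dir E: first cell '.' (not opp) -> no flip
Dir SW: first cell '.' (not opp) -> no flip
Dir S: first cell '.' (not opp) -> no flip
Dir SE: opp run (2,2) (3,3) capped by B -> flip
All flips: (2,2) (3,3)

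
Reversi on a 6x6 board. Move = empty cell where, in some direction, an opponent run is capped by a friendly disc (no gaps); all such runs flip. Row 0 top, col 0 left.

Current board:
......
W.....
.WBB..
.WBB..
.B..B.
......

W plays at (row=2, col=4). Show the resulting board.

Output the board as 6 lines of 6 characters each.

Answer: ......
W.....
.WWWW.
.WBB..
.B..B.
......

Derivation:
Place W at (2,4); scan 8 dirs for brackets.
Dir NW: first cell '.' (not opp) -> no flip
Dir N: first cell '.' (not opp) -> no flip
Dir NE: first cell '.' (not opp) -> no flip
Dir W: opp run (2,3) (2,2) capped by W -> flip
Dir E: first cell '.' (not opp) -> no flip
Dir SW: opp run (3,3), next='.' -> no flip
Dir S: first cell '.' (not opp) -> no flip
Dir SE: first cell '.' (not opp) -> no flip
All flips: (2,2) (2,3)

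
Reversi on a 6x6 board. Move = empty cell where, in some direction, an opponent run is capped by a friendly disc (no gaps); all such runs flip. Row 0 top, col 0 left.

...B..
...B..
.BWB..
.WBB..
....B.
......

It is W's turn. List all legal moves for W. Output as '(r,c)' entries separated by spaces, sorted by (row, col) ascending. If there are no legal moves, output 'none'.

Answer: (0,4) (1,1) (2,0) (2,4) (3,4) (4,2) (5,5)

Derivation:
(0,2): no bracket -> illegal
(0,4): flips 1 -> legal
(1,0): no bracket -> illegal
(1,1): flips 1 -> legal
(1,2): no bracket -> illegal
(1,4): no bracket -> illegal
(2,0): flips 1 -> legal
(2,4): flips 1 -> legal
(3,0): no bracket -> illegal
(3,4): flips 2 -> legal
(3,5): no bracket -> illegal
(4,1): no bracket -> illegal
(4,2): flips 1 -> legal
(4,3): no bracket -> illegal
(4,5): no bracket -> illegal
(5,3): no bracket -> illegal
(5,4): no bracket -> illegal
(5,5): flips 2 -> legal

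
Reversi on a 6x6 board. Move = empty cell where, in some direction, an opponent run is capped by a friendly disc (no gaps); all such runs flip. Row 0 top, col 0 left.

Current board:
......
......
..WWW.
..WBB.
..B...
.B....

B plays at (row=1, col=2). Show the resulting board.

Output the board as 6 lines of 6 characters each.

Answer: ......
..B...
..BBW.
..BBB.
..B...
.B....

Derivation:
Place B at (1,2); scan 8 dirs for brackets.
Dir NW: first cell '.' (not opp) -> no flip
Dir N: first cell '.' (not opp) -> no flip
Dir NE: first cell '.' (not opp) -> no flip
Dir W: first cell '.' (not opp) -> no flip
Dir E: first cell '.' (not opp) -> no flip
Dir SW: first cell '.' (not opp) -> no flip
Dir S: opp run (2,2) (3,2) capped by B -> flip
Dir SE: opp run (2,3) capped by B -> flip
All flips: (2,2) (2,3) (3,2)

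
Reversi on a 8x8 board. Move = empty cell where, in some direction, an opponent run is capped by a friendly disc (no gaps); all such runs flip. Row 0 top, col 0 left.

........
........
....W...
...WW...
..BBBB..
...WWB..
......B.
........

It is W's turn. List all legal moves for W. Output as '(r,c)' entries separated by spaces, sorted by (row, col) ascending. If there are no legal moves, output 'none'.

(3,1): flips 1 -> legal
(3,2): flips 1 -> legal
(3,5): flips 1 -> legal
(3,6): flips 1 -> legal
(4,1): no bracket -> illegal
(4,6): no bracket -> illegal
(5,1): flips 1 -> legal
(5,2): flips 1 -> legal
(5,6): flips 2 -> legal
(5,7): no bracket -> illegal
(6,4): no bracket -> illegal
(6,5): no bracket -> illegal
(6,7): no bracket -> illegal
(7,5): no bracket -> illegal
(7,6): no bracket -> illegal
(7,7): flips 3 -> legal

Answer: (3,1) (3,2) (3,5) (3,6) (5,1) (5,2) (5,6) (7,7)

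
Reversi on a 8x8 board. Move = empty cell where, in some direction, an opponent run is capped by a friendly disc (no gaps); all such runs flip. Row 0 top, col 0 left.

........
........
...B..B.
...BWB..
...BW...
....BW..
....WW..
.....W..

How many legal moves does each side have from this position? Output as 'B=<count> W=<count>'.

-- B to move --
(2,4): flips 2 -> legal
(2,5): flips 1 -> legal
(4,5): flips 2 -> legal
(4,6): no bracket -> illegal
(5,3): flips 1 -> legal
(5,6): flips 1 -> legal
(6,3): no bracket -> illegal
(6,6): flips 2 -> legal
(7,3): no bracket -> illegal
(7,4): flips 1 -> legal
(7,6): flips 1 -> legal
B mobility = 8
-- W to move --
(1,2): flips 1 -> legal
(1,3): no bracket -> illegal
(1,4): no bracket -> illegal
(1,5): no bracket -> illegal
(1,6): no bracket -> illegal
(1,7): flips 2 -> legal
(2,2): flips 1 -> legal
(2,4): no bracket -> illegal
(2,5): no bracket -> illegal
(2,7): no bracket -> illegal
(3,2): flips 3 -> legal
(3,6): flips 1 -> legal
(3,7): no bracket -> illegal
(4,2): flips 1 -> legal
(4,5): no bracket -> illegal
(4,6): no bracket -> illegal
(5,2): flips 1 -> legal
(5,3): flips 1 -> legal
(6,3): no bracket -> illegal
W mobility = 8

Answer: B=8 W=8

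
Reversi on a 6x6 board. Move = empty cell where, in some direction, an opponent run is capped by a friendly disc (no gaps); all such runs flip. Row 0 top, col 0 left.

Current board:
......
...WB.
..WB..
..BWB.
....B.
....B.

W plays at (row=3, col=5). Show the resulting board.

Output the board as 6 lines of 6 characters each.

Answer: ......
...WB.
..WB..
..BWWW
....B.
....B.

Derivation:
Place W at (3,5); scan 8 dirs for brackets.
Dir NW: first cell '.' (not opp) -> no flip
Dir N: first cell '.' (not opp) -> no flip
Dir NE: edge -> no flip
Dir W: opp run (3,4) capped by W -> flip
Dir E: edge -> no flip
Dir SW: opp run (4,4), next='.' -> no flip
Dir S: first cell '.' (not opp) -> no flip
Dir SE: edge -> no flip
All flips: (3,4)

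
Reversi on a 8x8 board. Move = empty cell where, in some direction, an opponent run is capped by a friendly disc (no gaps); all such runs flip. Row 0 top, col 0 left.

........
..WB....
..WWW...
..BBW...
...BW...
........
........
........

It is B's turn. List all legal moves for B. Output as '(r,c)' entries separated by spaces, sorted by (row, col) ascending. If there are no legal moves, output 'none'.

Answer: (0,2) (1,1) (1,4) (1,5) (2,5) (3,1) (3,5) (4,5) (5,5)

Derivation:
(0,1): no bracket -> illegal
(0,2): flips 2 -> legal
(0,3): no bracket -> illegal
(1,1): flips 2 -> legal
(1,4): flips 1 -> legal
(1,5): flips 1 -> legal
(2,1): no bracket -> illegal
(2,5): flips 1 -> legal
(3,1): flips 1 -> legal
(3,5): flips 2 -> legal
(4,5): flips 1 -> legal
(5,3): no bracket -> illegal
(5,4): no bracket -> illegal
(5,5): flips 1 -> legal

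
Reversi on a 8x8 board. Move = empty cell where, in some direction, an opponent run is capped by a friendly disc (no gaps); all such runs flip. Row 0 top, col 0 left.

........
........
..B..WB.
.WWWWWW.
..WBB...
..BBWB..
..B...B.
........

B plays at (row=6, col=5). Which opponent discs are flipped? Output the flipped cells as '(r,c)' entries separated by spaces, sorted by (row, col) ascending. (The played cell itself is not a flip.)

Answer: (5,4)

Derivation:
Dir NW: opp run (5,4) capped by B -> flip
Dir N: first cell 'B' (not opp) -> no flip
Dir NE: first cell '.' (not opp) -> no flip
Dir W: first cell '.' (not opp) -> no flip
Dir E: first cell 'B' (not opp) -> no flip
Dir SW: first cell '.' (not opp) -> no flip
Dir S: first cell '.' (not opp) -> no flip
Dir SE: first cell '.' (not opp) -> no flip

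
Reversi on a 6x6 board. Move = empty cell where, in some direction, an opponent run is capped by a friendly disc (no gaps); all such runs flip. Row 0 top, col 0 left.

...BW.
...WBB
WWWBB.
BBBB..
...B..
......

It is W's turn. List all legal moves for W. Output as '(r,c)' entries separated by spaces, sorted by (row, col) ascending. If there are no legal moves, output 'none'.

(0,2): flips 1 -> legal
(0,5): no bracket -> illegal
(1,2): no bracket -> illegal
(2,5): flips 2 -> legal
(3,4): flips 2 -> legal
(3,5): flips 1 -> legal
(4,0): flips 2 -> legal
(4,1): flips 1 -> legal
(4,2): flips 2 -> legal
(4,4): flips 1 -> legal
(5,2): no bracket -> illegal
(5,3): flips 3 -> legal
(5,4): flips 2 -> legal

Answer: (0,2) (2,5) (3,4) (3,5) (4,0) (4,1) (4,2) (4,4) (5,3) (5,4)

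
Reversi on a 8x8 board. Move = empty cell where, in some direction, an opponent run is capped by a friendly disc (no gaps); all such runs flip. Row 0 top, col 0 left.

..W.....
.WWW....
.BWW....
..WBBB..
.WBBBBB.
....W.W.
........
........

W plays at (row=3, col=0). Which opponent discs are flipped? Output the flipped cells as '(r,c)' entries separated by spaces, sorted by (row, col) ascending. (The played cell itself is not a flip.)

Answer: (2,1)

Derivation:
Dir NW: edge -> no flip
Dir N: first cell '.' (not opp) -> no flip
Dir NE: opp run (2,1) capped by W -> flip
Dir W: edge -> no flip
Dir E: first cell '.' (not opp) -> no flip
Dir SW: edge -> no flip
Dir S: first cell '.' (not opp) -> no flip
Dir SE: first cell 'W' (not opp) -> no flip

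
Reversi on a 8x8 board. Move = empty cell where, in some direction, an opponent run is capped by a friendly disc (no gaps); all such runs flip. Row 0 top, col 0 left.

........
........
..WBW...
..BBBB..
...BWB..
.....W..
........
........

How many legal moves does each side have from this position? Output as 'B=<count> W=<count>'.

-- B to move --
(1,1): flips 1 -> legal
(1,2): flips 1 -> legal
(1,3): flips 1 -> legal
(1,4): flips 1 -> legal
(1,5): flips 1 -> legal
(2,1): flips 1 -> legal
(2,5): flips 1 -> legal
(3,1): no bracket -> illegal
(4,6): no bracket -> illegal
(5,3): flips 1 -> legal
(5,4): flips 1 -> legal
(5,6): no bracket -> illegal
(6,4): no bracket -> illegal
(6,5): flips 1 -> legal
(6,6): flips 2 -> legal
B mobility = 11
-- W to move --
(1,2): no bracket -> illegal
(1,3): no bracket -> illegal
(1,4): no bracket -> illegal
(2,1): no bracket -> illegal
(2,5): flips 2 -> legal
(2,6): flips 1 -> legal
(3,1): no bracket -> illegal
(3,6): no bracket -> illegal
(4,1): no bracket -> illegal
(4,2): flips 3 -> legal
(4,6): flips 2 -> legal
(5,2): no bracket -> illegal
(5,3): no bracket -> illegal
(5,4): no bracket -> illegal
(5,6): no bracket -> illegal
W mobility = 4

Answer: B=11 W=4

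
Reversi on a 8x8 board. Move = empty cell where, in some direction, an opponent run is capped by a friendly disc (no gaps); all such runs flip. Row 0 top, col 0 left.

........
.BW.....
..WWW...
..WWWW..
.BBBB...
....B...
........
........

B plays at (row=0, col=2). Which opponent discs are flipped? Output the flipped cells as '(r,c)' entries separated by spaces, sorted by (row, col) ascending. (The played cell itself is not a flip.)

Answer: (1,2) (2,2) (3,2)

Derivation:
Dir NW: edge -> no flip
Dir N: edge -> no flip
Dir NE: edge -> no flip
Dir W: first cell '.' (not opp) -> no flip
Dir E: first cell '.' (not opp) -> no flip
Dir SW: first cell 'B' (not opp) -> no flip
Dir S: opp run (1,2) (2,2) (3,2) capped by B -> flip
Dir SE: first cell '.' (not opp) -> no flip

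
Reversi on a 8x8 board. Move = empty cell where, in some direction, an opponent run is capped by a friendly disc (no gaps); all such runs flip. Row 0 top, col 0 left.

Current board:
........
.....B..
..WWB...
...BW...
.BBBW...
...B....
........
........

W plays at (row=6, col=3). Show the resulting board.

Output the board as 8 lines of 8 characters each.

Place W at (6,3); scan 8 dirs for brackets.
Dir NW: first cell '.' (not opp) -> no flip
Dir N: opp run (5,3) (4,3) (3,3) capped by W -> flip
Dir NE: first cell '.' (not opp) -> no flip
Dir W: first cell '.' (not opp) -> no flip
Dir E: first cell '.' (not opp) -> no flip
Dir SW: first cell '.' (not opp) -> no flip
Dir S: first cell '.' (not opp) -> no flip
Dir SE: first cell '.' (not opp) -> no flip
All flips: (3,3) (4,3) (5,3)

Answer: ........
.....B..
..WWB...
...WW...
.BBWW...
...W....
...W....
........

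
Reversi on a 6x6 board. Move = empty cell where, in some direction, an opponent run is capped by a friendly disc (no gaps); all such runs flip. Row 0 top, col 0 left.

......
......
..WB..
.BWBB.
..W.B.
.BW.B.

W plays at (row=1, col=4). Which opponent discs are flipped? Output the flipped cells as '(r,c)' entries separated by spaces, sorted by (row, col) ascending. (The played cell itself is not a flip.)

Answer: (2,3)

Derivation:
Dir NW: first cell '.' (not opp) -> no flip
Dir N: first cell '.' (not opp) -> no flip
Dir NE: first cell '.' (not opp) -> no flip
Dir W: first cell '.' (not opp) -> no flip
Dir E: first cell '.' (not opp) -> no flip
Dir SW: opp run (2,3) capped by W -> flip
Dir S: first cell '.' (not opp) -> no flip
Dir SE: first cell '.' (not opp) -> no flip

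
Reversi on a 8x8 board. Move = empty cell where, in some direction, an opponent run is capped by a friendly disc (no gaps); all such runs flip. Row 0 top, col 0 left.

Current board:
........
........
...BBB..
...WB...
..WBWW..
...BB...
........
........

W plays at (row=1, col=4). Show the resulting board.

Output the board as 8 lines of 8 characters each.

Place W at (1,4); scan 8 dirs for brackets.
Dir NW: first cell '.' (not opp) -> no flip
Dir N: first cell '.' (not opp) -> no flip
Dir NE: first cell '.' (not opp) -> no flip
Dir W: first cell '.' (not opp) -> no flip
Dir E: first cell '.' (not opp) -> no flip
Dir SW: opp run (2,3), next='.' -> no flip
Dir S: opp run (2,4) (3,4) capped by W -> flip
Dir SE: opp run (2,5), next='.' -> no flip
All flips: (2,4) (3,4)

Answer: ........
....W...
...BWB..
...WW...
..WBWW..
...BB...
........
........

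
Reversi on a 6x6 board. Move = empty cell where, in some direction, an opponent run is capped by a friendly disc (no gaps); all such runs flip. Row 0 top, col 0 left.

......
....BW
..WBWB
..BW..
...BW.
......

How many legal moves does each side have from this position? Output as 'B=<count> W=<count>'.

-- B to move --
(0,4): no bracket -> illegal
(0,5): flips 1 -> legal
(1,1): no bracket -> illegal
(1,2): flips 1 -> legal
(1,3): no bracket -> illegal
(2,1): flips 1 -> legal
(3,1): no bracket -> illegal
(3,4): flips 2 -> legal
(3,5): no bracket -> illegal
(4,2): no bracket -> illegal
(4,5): flips 1 -> legal
(5,3): no bracket -> illegal
(5,4): no bracket -> illegal
(5,5): no bracket -> illegal
B mobility = 5
-- W to move --
(0,3): no bracket -> illegal
(0,4): flips 1 -> legal
(0,5): no bracket -> illegal
(1,2): no bracket -> illegal
(1,3): flips 2 -> legal
(2,1): no bracket -> illegal
(3,1): flips 1 -> legal
(3,4): no bracket -> illegal
(3,5): flips 1 -> legal
(4,1): no bracket -> illegal
(4,2): flips 2 -> legal
(5,2): no bracket -> illegal
(5,3): flips 1 -> legal
(5,4): no bracket -> illegal
W mobility = 6

Answer: B=5 W=6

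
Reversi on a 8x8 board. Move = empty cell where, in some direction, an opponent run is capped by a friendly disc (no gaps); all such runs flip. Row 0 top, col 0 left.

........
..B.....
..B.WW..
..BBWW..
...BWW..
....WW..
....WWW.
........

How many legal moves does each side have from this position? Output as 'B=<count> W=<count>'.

Answer: B=6 W=5

Derivation:
-- B to move --
(1,3): no bracket -> illegal
(1,4): no bracket -> illegal
(1,5): flips 1 -> legal
(1,6): flips 2 -> legal
(2,3): no bracket -> illegal
(2,6): no bracket -> illegal
(3,6): flips 2 -> legal
(4,6): flips 2 -> legal
(5,3): no bracket -> illegal
(5,6): no bracket -> illegal
(5,7): no bracket -> illegal
(6,3): no bracket -> illegal
(6,7): no bracket -> illegal
(7,3): no bracket -> illegal
(7,4): no bracket -> illegal
(7,5): no bracket -> illegal
(7,6): flips 2 -> legal
(7,7): flips 3 -> legal
B mobility = 6
-- W to move --
(0,1): no bracket -> illegal
(0,2): no bracket -> illegal
(0,3): no bracket -> illegal
(1,1): flips 2 -> legal
(1,3): no bracket -> illegal
(2,1): flips 2 -> legal
(2,3): no bracket -> illegal
(3,1): flips 2 -> legal
(4,1): no bracket -> illegal
(4,2): flips 2 -> legal
(5,2): flips 1 -> legal
(5,3): no bracket -> illegal
W mobility = 5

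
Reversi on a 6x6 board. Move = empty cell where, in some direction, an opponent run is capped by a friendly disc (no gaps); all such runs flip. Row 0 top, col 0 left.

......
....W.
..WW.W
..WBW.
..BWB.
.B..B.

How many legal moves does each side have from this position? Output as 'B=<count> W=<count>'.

-- B to move --
(0,3): no bracket -> illegal
(0,4): no bracket -> illegal
(0,5): no bracket -> illegal
(1,1): flips 1 -> legal
(1,2): flips 2 -> legal
(1,3): flips 1 -> legal
(1,5): no bracket -> illegal
(2,1): flips 2 -> legal
(2,4): flips 1 -> legal
(3,1): flips 1 -> legal
(3,5): flips 1 -> legal
(4,1): no bracket -> illegal
(4,5): no bracket -> illegal
(5,2): no bracket -> illegal
(5,3): flips 1 -> legal
B mobility = 8
-- W to move --
(2,4): no bracket -> illegal
(3,1): no bracket -> illegal
(3,5): no bracket -> illegal
(4,0): no bracket -> illegal
(4,1): flips 1 -> legal
(4,5): flips 1 -> legal
(5,0): no bracket -> illegal
(5,2): flips 1 -> legal
(5,3): no bracket -> illegal
(5,5): flips 2 -> legal
W mobility = 4

Answer: B=8 W=4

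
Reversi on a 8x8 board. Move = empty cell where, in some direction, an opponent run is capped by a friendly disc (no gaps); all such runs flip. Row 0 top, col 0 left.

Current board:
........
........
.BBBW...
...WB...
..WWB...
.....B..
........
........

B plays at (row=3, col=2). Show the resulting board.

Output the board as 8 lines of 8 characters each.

Answer: ........
........
.BBBW...
..BBB...
..WWB...
.....B..
........
........

Derivation:
Place B at (3,2); scan 8 dirs for brackets.
Dir NW: first cell 'B' (not opp) -> no flip
Dir N: first cell 'B' (not opp) -> no flip
Dir NE: first cell 'B' (not opp) -> no flip
Dir W: first cell '.' (not opp) -> no flip
Dir E: opp run (3,3) capped by B -> flip
Dir SW: first cell '.' (not opp) -> no flip
Dir S: opp run (4,2), next='.' -> no flip
Dir SE: opp run (4,3), next='.' -> no flip
All flips: (3,3)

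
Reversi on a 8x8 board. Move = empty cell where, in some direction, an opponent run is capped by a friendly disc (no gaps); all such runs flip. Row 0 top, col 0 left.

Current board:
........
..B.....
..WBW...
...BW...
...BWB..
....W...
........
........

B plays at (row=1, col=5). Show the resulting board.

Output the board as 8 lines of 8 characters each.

Answer: ........
..B..B..
..WBB...
...BW...
...BWB..
....W...
........
........

Derivation:
Place B at (1,5); scan 8 dirs for brackets.
Dir NW: first cell '.' (not opp) -> no flip
Dir N: first cell '.' (not opp) -> no flip
Dir NE: first cell '.' (not opp) -> no flip
Dir W: first cell '.' (not opp) -> no flip
Dir E: first cell '.' (not opp) -> no flip
Dir SW: opp run (2,4) capped by B -> flip
Dir S: first cell '.' (not opp) -> no flip
Dir SE: first cell '.' (not opp) -> no flip
All flips: (2,4)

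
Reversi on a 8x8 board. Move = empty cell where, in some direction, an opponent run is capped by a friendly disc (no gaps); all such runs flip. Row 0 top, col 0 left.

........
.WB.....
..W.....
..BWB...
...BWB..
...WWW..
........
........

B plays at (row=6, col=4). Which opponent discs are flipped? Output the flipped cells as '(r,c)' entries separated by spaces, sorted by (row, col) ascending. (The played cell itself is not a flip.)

Dir NW: opp run (5,3), next='.' -> no flip
Dir N: opp run (5,4) (4,4) capped by B -> flip
Dir NE: opp run (5,5), next='.' -> no flip
Dir W: first cell '.' (not opp) -> no flip
Dir E: first cell '.' (not opp) -> no flip
Dir SW: first cell '.' (not opp) -> no flip
Dir S: first cell '.' (not opp) -> no flip
Dir SE: first cell '.' (not opp) -> no flip

Answer: (4,4) (5,4)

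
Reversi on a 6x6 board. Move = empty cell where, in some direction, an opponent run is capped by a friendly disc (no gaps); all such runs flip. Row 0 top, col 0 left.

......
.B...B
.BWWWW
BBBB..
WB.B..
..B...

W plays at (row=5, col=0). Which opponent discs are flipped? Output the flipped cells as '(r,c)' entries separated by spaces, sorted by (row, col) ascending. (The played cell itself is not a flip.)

Dir NW: edge -> no flip
Dir N: first cell 'W' (not opp) -> no flip
Dir NE: opp run (4,1) (3,2) capped by W -> flip
Dir W: edge -> no flip
Dir E: first cell '.' (not opp) -> no flip
Dir SW: edge -> no flip
Dir S: edge -> no flip
Dir SE: edge -> no flip

Answer: (3,2) (4,1)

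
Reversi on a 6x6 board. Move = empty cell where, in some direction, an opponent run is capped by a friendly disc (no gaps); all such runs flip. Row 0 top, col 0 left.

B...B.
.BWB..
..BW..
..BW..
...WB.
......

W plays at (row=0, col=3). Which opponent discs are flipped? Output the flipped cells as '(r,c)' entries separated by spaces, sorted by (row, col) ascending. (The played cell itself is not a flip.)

Dir NW: edge -> no flip
Dir N: edge -> no flip
Dir NE: edge -> no flip
Dir W: first cell '.' (not opp) -> no flip
Dir E: opp run (0,4), next='.' -> no flip
Dir SW: first cell 'W' (not opp) -> no flip
Dir S: opp run (1,3) capped by W -> flip
Dir SE: first cell '.' (not opp) -> no flip

Answer: (1,3)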